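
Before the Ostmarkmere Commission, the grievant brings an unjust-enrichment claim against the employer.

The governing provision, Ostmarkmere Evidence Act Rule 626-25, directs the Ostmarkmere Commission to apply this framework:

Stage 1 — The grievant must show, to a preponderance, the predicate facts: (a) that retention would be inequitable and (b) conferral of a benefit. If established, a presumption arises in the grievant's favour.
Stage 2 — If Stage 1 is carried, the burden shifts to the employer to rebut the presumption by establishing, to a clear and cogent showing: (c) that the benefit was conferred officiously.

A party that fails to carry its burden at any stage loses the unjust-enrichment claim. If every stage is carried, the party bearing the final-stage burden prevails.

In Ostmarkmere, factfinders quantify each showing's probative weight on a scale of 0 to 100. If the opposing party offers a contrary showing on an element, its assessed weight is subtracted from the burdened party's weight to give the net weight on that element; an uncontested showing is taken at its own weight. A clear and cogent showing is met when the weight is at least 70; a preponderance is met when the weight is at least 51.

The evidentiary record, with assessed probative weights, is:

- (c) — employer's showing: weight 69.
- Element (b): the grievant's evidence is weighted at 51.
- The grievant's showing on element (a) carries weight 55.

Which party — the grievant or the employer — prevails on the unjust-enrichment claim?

Stage 1 — burden on grievant; standard: a preponderance (weight is at least 51).
    (a): 55 ≥ 51 [met]
    (b): 51 ≥ 51 [met]
  Stage 1 carried; the burden shifts to the employer.
Stage 2 — burden on employer; standard: a clear and cogent showing (weight is at least 70).
    (c): 69 < 70 [not met]
  The employer does not carry Stage 2.
The analysis ends at Stage 2; the grievant prevails.

grievant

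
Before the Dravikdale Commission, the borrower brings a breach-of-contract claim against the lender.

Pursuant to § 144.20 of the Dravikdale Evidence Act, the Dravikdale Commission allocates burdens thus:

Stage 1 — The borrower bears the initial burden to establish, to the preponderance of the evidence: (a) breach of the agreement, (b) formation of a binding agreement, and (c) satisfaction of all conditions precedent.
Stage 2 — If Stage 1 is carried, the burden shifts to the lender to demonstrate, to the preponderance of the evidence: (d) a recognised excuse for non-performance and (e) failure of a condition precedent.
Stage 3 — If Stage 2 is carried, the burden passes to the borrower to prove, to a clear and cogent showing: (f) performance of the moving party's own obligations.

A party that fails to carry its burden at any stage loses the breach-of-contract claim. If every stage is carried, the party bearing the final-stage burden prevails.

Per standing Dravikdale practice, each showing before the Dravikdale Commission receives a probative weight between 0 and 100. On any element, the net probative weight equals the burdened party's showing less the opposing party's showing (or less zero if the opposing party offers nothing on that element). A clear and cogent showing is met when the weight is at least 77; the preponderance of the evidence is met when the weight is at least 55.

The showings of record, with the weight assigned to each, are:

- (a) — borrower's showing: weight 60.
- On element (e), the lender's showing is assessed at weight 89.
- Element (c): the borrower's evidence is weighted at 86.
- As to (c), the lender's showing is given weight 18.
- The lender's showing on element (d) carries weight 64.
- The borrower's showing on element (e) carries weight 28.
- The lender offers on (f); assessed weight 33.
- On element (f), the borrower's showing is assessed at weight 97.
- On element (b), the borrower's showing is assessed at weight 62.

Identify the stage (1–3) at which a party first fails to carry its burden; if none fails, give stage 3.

stage 3

At Stage 1 the borrower must meet the preponderance of the evidence (weight is at least 55): on (a) the weight is 60, which does reach 55, so (a) meets the standard; on (b) the weight is 62, which does reach 55, so (b) meets the standard; on (c) the weight is 86 less the opposing 18 gives net 68, which does reach 55, so (c) meets the standard.
  Stage 1 is satisfied; the onus moves to the lender.
At Stage 2 the lender must meet the preponderance of the evidence (weight is at least 55): on (d) the weight is 64, ≥ 55, so (d) meets the standard; on (e) the weight is 89 less the opposing 28 gives net 61, which does reach 55, so (e) meets the standard.
  All elements met. The burden passes to the borrower.
At Stage 3 the borrower must meet a clear and cogent showing (weight is at least 77): on (f) the weight is 97 less the opposing 33 gives net 64, which does not reach 77, so (f) does not meet the standard.
  Not every element is met, so the borrower fails to carry Stage 3.
The lender prevails.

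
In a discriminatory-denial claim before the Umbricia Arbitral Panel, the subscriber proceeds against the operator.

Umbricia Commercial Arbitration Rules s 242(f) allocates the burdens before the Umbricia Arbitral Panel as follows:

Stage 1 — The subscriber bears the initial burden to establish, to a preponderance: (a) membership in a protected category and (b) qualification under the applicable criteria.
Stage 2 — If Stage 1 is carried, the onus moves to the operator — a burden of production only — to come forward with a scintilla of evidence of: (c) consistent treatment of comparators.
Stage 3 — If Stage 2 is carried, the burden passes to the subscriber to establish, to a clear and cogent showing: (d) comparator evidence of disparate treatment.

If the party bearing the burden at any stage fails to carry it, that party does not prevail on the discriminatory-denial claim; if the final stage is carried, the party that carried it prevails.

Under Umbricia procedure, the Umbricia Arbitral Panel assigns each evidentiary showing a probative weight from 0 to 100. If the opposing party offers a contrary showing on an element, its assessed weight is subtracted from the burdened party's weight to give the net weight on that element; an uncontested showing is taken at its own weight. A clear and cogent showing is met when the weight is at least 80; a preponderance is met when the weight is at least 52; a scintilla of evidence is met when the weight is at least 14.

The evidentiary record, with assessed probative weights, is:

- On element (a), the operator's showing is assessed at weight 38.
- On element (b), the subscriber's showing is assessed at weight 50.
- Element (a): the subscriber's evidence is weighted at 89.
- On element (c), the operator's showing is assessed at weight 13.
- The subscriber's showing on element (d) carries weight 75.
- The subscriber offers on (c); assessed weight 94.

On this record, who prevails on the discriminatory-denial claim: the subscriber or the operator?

Stage 1 — burden on subscriber; standard: a preponderance (weight is at least 52).
    (a): 89 − 38 = 51 < 52 [not met]
    (b): 50 < 52 [not met]
  Not every element is met, so the subscriber fails to carry Stage 1.
The analysis ends at Stage 1; the operator prevails.

operator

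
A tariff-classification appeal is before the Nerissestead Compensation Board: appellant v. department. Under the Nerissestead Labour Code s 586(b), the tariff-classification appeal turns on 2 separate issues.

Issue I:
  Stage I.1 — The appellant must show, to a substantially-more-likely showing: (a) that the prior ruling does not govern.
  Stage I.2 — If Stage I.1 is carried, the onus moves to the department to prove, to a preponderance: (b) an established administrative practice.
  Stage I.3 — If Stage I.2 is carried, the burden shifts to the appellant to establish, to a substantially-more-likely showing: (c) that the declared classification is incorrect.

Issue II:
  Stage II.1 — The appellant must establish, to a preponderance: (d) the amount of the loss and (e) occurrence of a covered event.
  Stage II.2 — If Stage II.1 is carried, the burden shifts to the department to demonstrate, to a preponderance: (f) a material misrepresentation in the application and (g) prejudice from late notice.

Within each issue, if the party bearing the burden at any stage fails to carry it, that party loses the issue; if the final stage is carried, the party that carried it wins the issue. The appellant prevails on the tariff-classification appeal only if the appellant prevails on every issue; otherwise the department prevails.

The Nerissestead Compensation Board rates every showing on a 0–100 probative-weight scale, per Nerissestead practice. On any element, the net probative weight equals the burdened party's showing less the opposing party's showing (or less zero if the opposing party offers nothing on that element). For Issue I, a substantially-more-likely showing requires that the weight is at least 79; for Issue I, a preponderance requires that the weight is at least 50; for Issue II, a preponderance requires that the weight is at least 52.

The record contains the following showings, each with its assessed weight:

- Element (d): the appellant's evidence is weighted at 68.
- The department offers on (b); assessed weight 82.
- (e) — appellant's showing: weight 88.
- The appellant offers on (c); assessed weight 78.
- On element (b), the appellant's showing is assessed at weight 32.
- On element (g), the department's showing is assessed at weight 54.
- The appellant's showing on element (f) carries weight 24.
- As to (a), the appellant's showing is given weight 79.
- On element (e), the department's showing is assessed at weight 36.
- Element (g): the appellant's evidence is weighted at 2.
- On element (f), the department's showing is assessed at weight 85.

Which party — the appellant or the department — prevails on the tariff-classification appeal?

department

— Issue I —
Stage I.1 (appellant, a substantially-more-likely showing, weight is at least 79): (a) 79 ≥ 79 — meets.
  All elements met. The burden passes to the department.
Stage I.2 (department, a preponderance, weight is at least 50): (b) net 82−32=50 ≥ 50 — meets.
  All elements met. The burden passes to the appellant.
Stage I.3 (appellant, a substantially-more-likely showing, weight is at least 79): (c) 78 < 79 — fails.
  Not every element is met, so the appellant fails to carry Stage I.3.
The analysis ends at Stage I.3; the department prevails on this issue.
— Issue II —
Stage II.1 — burden on appellant; standard: a preponderance (weight is at least 52).
    (d): 68 ≥ 52 [met]
    (e): 88 − 36 = 52 ≥ 52 [met]
  Stage II.1 is satisfied; the onus moves to the department.
Stage II.2 — burden on department; standard: a preponderance (weight is at least 52).
    (f): 85 − 24 = 61 ≥ 52 [met]
    (g): 54 − 2 = 52 ≥ 52 [met]
  All elements met at the final stage.
Every stage carried; the department prevails on this issue.
Per-issue: Issue I → department; Issue II → department. The appellant must prevail on every issue; overall, the department prevails.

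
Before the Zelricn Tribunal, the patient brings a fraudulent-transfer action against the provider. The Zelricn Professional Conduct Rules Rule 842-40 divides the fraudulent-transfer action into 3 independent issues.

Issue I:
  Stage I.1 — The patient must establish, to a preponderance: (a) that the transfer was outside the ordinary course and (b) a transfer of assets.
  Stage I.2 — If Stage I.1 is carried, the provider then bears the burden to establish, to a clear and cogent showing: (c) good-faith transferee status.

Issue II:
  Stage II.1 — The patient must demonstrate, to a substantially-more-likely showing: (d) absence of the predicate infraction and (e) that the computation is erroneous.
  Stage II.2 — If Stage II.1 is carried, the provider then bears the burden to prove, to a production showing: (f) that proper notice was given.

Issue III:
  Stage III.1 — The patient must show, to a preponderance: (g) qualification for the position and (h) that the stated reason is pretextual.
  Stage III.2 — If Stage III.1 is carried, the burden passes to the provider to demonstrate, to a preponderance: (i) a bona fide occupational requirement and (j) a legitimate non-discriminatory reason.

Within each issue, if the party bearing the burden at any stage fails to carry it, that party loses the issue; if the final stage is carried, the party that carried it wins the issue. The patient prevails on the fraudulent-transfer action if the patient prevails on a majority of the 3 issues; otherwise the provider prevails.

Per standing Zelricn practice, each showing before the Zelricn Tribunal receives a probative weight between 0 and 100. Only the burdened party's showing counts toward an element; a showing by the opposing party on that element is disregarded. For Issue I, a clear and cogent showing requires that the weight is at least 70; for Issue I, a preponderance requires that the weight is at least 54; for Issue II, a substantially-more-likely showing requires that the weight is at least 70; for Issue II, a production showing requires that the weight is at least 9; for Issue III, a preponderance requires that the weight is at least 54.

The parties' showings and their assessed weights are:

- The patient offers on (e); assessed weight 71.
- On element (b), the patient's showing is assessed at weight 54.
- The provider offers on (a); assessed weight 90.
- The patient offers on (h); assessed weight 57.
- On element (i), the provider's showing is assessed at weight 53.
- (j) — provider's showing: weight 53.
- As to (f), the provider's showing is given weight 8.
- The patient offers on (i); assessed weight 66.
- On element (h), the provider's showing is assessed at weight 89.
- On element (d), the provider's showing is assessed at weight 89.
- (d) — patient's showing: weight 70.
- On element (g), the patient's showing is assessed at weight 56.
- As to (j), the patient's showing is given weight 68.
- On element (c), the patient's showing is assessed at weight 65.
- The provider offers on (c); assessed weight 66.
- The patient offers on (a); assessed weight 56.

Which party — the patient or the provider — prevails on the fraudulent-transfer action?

patient

— Issue I —
Stage I.1 (patient, a preponderance, weight is at least 54): (a) 56 (provider's 90 disregarded) ≥ 54 — meets; (b) 54 ≥ 54 — meets.
  The patient carries Stage I.1; the provider now bears the burden.
Stage I.2 (provider, a clear and cogent showing, weight is at least 70): (c) 66 (patient's 65 disregarded) < 70 — fails.
  The provider does not carry Stage I.2.
So the patient prevails on this issue.
— Issue II —
At Stage II.1 the patient must meet a substantially-more-likely showing (weight is at least 70): on (d) the weight is 70 (the provider's 89 is given no effect), ≥ 70, so (d) meets the standard; on (e) the weight is 71, ≥ 70, so (e) meets the standard.
  The patient carries Stage II.1; the provider now bears the burden.
At Stage II.2 the provider must meet a production showing (weight is at least 9): on (f) the weight is 8, which does not reach 9, so (f) does not meet the standard.
  Not every element is met, so the provider fails to carry Stage II.2.
The analysis ends at Stage II.2; the patient prevails on this issue.
— Issue III —
At Stage III.1 the patient must meet a preponderance (weight is at least 54): on (g) the weight is 56, ≥ 54, so (g) meets the standard; on (h) the weight is 57 (the provider's 89 is given no effect), ≥ 54, so (h) meets the standard.
  Stage III.1 is satisfied; the onus moves to the provider.
At Stage III.2 the provider must meet a preponderance (weight is at least 54): on (i) the weight is 53 (the patient's 66 is given no effect), < 54, so (i) does not meet the standard; on (j) the weight is 53 (the patient's 68 is given no effect), which does not reach 54, so (j) does not meet the standard.
  Stage III.2 not carried; the provider fails its burden.
The patient prevails on this issue.
Per-issue: Issue I → patient; Issue II → patient; Issue III → patient. The patient must prevail on a majority of issues; overall, the patient prevails.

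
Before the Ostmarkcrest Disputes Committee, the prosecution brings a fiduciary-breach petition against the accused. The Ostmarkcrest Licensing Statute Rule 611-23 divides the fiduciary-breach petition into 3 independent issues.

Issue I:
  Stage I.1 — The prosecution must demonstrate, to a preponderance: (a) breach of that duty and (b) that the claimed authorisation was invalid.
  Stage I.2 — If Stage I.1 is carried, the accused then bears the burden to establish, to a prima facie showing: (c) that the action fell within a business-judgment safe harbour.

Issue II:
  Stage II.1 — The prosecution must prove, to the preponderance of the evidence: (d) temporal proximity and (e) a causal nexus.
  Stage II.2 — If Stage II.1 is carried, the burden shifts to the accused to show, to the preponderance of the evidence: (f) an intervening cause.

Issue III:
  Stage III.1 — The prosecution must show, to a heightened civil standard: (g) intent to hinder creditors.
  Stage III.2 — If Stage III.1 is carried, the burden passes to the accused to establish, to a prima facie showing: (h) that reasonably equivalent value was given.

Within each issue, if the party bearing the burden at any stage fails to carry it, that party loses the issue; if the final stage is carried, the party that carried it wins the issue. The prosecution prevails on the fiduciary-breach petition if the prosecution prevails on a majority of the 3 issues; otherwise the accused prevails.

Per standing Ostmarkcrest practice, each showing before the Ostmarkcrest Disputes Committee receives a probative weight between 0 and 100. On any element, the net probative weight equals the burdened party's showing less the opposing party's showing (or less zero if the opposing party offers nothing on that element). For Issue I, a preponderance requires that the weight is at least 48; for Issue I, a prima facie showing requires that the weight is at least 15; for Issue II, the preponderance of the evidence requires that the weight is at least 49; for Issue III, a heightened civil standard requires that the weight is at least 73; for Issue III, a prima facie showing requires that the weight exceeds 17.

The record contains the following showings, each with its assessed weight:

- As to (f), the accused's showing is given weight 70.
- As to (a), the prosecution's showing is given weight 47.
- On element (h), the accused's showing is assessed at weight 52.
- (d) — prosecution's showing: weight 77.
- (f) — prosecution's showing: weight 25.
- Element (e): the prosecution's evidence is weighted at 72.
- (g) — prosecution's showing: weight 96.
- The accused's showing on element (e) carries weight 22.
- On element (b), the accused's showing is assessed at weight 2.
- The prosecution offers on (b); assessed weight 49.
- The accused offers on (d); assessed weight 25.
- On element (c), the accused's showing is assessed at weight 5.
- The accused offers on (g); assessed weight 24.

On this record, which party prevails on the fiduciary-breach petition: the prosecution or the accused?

accused

— Issue I —
Stage I.1 — burden on prosecution; standard: a preponderance (weight is at least 48).
    (a): 47 < 48 [not met]
    (b): 49 − 2 = 47 < 48 [not met]
  Stage I.1 not carried; the prosecution fails its burden.
The analysis ends at Stage I.1; the accused prevails on this issue.
— Issue II —
Stage II.1 (prosecution, the preponderance of the evidence, weight is at least 49): (d) net 77−25=52 ≥ 49 — meets; (e) net 72−22=50 ≥ 49 — meets.
  The prosecution carries Stage II.1; the accused now bears the burden.
Stage II.2 (accused, the preponderance of the evidence, weight is at least 49): (f) net 70−25=45 < 49 — fails.
  The accused does not carry Stage II.2.
So the prosecution prevails on this issue.
— Issue III —
Stage III.1 (prosecution, a heightened civil standard, weight is at least 73): (g) net 96−24=72 < 73 — fails.
  The prosecution does not carry Stage III.1.
So the accused prevails on this issue.
Per-issue: Issue I → accused; Issue II → prosecution; Issue III → accused. The prosecution must prevail on a majority of issues; overall, the accused prevails.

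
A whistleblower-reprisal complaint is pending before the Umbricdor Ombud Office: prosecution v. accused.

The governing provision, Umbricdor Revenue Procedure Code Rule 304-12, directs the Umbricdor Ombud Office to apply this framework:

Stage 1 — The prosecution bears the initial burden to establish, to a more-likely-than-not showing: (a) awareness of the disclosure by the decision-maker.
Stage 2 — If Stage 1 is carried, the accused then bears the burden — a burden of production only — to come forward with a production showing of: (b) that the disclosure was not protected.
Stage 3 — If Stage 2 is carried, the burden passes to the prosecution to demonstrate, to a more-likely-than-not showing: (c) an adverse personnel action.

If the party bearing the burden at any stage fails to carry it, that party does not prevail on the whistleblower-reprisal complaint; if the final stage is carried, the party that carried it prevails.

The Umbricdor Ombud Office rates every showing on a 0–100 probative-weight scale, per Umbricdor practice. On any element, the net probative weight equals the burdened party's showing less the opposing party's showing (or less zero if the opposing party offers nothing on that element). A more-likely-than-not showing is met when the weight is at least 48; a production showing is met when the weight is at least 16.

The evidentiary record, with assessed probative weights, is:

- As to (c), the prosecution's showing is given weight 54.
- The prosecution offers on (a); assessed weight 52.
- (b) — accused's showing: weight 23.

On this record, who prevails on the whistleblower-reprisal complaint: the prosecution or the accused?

Stage 1 (prosecution, a more-likely-than-not showing, weight is at least 48): (a) 52 ≥ 48 — meets.
  Stage 1 is satisfied; the onus moves to the accused.
Stage 2 (accused, a production showing, weight is at least 16): (b) 23 ≥ 16 — meets.
  Stage 2 is satisfied; the onus moves to the prosecution.
Stage 3 (prosecution, a more-likely-than-not showing, weight is at least 48): (c) 54 ≥ 48 — meets.
  Stage 3 carried; the final stage is satisfied.
All stages carried — the prosecution prevails.

prosecution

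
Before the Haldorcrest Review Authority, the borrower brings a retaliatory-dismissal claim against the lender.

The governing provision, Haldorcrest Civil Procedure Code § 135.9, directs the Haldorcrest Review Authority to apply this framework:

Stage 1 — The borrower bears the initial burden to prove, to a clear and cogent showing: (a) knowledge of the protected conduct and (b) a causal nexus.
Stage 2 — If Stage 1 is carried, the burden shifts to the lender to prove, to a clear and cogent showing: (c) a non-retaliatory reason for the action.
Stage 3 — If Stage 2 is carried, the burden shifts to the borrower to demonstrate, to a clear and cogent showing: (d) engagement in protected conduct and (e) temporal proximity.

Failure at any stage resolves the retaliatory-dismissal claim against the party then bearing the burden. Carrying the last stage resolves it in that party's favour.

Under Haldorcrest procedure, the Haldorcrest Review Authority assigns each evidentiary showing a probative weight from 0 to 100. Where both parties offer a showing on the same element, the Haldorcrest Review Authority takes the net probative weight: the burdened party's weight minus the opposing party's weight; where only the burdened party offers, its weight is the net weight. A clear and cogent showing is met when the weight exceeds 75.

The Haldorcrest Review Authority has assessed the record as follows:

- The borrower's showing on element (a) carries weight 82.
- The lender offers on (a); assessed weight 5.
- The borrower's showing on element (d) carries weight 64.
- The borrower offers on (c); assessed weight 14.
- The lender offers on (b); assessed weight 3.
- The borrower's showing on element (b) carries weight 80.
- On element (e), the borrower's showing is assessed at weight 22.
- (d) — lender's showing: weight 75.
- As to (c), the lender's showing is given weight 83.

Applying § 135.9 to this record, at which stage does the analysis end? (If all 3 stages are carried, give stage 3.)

stage 2

Stage 1 — burden on borrower; standard: a clear and cogent showing (weight exceeds 75).
    (a): 82 − 5 = 77 > 75 [met]
    (b): 80 − 3 = 77 > 75 [met]
  All elements met. The burden passes to the lender.
Stage 2 — burden on lender; standard: a clear and cogent showing (weight exceeds 75).
    (c): 83 − 14 = 69 ≤ 75 [not met]
  Stage 2 not carried; the lender fails its burden.
The analysis ends at Stage 2; the borrower prevails.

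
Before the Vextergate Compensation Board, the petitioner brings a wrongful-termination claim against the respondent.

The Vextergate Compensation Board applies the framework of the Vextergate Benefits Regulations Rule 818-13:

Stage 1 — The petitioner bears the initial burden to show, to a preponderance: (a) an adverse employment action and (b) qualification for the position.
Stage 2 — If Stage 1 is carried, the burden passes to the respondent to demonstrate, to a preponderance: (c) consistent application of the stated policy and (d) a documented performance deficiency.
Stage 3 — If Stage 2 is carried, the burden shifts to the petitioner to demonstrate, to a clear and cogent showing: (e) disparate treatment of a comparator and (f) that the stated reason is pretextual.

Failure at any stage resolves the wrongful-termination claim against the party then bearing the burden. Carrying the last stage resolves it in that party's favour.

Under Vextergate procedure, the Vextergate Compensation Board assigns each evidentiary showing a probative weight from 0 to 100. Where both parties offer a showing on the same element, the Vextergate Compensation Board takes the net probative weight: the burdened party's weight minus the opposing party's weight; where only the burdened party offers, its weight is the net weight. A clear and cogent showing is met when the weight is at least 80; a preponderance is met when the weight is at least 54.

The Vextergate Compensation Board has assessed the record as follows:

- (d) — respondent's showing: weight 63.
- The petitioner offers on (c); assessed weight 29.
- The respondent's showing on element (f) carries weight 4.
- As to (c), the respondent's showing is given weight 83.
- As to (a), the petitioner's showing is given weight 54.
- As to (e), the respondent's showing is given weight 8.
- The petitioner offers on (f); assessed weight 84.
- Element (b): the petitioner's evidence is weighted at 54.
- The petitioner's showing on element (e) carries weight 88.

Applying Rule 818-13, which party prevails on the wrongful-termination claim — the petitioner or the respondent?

petitioner

At Stage 1 the petitioner must meet a preponderance (weight is at least 54): on (a) the weight is 54, which does reach 54, so (a) meets the standard; on (b) the weight is 54, which does reach 54, so (b) meets the standard.
  The petitioner carries Stage 1; the respondent now bears the burden.
At Stage 2 the respondent must meet a preponderance (weight is at least 54): on (c) the weight is 83 less the opposing 29 gives net 54, ≥ 54, so (c) meets the standard; on (d) the weight is 63, which does reach 54, so (d) meets the standard.
  Stage 2 carried; the burden shifts to the petitioner.
At Stage 3 the petitioner must meet a clear and cogent showing (weight is at least 80): on (e) the weight is 88 less the opposing 8 gives net 80, ≥ 80, so (e) meets the standard; on (f) the weight is 84 less the opposing 4 gives net 80, which does reach 80, so (f) meets the standard.
  Stage 3 carried; the final stage is satisfied.
With every stage satisfied, the petitioner prevails.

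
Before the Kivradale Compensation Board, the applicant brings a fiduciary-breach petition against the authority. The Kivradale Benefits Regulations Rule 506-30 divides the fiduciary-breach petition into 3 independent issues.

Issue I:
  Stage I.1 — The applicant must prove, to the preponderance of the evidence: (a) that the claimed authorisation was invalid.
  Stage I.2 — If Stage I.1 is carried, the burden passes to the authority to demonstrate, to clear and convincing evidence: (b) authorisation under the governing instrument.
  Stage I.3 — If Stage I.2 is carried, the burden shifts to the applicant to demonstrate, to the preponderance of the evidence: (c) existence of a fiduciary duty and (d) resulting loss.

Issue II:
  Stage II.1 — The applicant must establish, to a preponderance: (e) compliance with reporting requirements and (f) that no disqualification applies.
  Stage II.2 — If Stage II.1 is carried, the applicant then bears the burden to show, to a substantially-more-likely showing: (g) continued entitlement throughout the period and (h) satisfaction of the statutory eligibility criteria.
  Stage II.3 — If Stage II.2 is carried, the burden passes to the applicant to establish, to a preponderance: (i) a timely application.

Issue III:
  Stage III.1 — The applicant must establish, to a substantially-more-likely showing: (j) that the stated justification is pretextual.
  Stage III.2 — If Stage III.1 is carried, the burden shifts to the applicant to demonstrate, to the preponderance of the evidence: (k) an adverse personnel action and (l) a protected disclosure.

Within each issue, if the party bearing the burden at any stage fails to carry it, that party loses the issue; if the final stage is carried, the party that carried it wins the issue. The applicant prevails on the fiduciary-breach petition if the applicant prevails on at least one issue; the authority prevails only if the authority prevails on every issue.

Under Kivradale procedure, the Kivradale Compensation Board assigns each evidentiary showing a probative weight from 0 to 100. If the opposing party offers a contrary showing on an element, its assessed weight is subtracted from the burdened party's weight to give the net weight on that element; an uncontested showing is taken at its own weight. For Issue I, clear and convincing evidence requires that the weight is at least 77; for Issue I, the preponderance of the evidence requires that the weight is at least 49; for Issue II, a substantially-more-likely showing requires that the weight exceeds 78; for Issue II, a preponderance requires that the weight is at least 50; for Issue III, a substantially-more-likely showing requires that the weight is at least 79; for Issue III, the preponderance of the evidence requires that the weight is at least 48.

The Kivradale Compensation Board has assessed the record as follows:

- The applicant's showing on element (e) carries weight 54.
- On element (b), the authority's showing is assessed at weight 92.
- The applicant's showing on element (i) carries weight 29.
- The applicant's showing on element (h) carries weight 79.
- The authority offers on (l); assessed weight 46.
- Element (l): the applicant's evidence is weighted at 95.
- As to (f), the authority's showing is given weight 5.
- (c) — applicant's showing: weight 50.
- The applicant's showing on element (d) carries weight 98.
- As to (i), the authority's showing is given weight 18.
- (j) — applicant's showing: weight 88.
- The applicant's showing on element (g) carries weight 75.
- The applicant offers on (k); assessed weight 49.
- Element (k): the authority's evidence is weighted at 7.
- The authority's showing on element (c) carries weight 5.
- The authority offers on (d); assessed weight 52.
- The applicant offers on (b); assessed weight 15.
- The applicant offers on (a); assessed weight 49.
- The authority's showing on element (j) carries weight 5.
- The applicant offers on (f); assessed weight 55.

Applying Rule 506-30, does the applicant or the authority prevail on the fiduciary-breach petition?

— Issue I —
Stage I.1 (applicant, the preponderance of the evidence, weight is at least 49): (a) 49 ≥ 49 — meets.
  Stage I.1 carried; the burden shifts to the authority.
Stage I.2 (authority, clear and convincing evidence, weight is at least 77): (b) net 92−15=77 ≥ 77 — meets.
  Stage I.2 carried; the burden shifts to the applicant.
Stage I.3 (applicant, the preponderance of the evidence, weight is at least 49): (c) net 50−5=45 < 49 — fails; (d) net 98−52=46 < 49 — fails.
  Stage I.3 not carried; the applicant fails its burden.
So the authority prevails on this issue.
— Issue II —
Stage II.1 (applicant, a preponderance, weight is at least 50): (e) 54 ≥ 50 — meets; (f) net 55−5=50 ≥ 50 — meets.
  All elements met. The applicant retains the burden for Stage II.2.
Stage II.2 (applicant, a substantially-more-likely showing, weight exceeds 78): (g) 75 ≤ 78 — fails; (h) 79 > 78 — meets.
  Stage II.2 not carried; the applicant fails its burden.
The analysis ends at Stage II.2; the authority prevails on this issue.
— Issue III —
At Stage III.1 the applicant must meet a substantially-more-likely showing (weight is at least 79): on (j) the weight is 88 less the opposing 5 gives net 83, which does reach 79, so (j) meets the standard.
  Stage III.1 is satisfied; the applicant continues to bear the burden.
At Stage III.2 the applicant must meet the preponderance of the evidence (weight is at least 48): on (k) the weight is 49 less the opposing 7 gives net 42, which does not reach 48, so (k) does not meet the standard; on (l) the weight is 95 less the opposing 46 gives net 49, which does reach 48, so (l) meets the standard.
  Not every element is met, so the applicant fails to carry Stage III.2.
The authority prevails on this issue.
Per-issue: Issue I → authority; Issue II → authority; Issue III → authority. The applicant must prevail on at least one issue; overall, the authority prevails.

authority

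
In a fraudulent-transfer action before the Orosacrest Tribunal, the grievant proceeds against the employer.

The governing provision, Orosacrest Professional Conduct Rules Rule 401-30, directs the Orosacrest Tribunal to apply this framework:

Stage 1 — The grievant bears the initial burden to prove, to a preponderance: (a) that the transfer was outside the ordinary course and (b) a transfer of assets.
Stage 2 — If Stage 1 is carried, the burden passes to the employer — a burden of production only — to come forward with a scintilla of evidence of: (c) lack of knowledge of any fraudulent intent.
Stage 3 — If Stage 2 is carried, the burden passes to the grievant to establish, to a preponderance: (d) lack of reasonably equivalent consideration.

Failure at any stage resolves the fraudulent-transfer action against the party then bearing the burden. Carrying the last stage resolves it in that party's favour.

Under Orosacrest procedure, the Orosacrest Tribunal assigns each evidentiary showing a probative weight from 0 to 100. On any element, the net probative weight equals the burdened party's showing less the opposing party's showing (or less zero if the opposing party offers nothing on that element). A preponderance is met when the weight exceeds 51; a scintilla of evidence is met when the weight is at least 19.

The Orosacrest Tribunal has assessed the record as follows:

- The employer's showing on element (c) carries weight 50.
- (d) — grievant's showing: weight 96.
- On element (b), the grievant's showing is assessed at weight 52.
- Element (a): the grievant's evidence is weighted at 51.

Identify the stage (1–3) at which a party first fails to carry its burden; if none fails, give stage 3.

At Stage 1 the grievant must meet a preponderance (weight exceeds 51): on (a) the weight is 51, which does not exceed 51, so (a) does not meet the standard; on (b) the weight is 52, > 51, so (b) meets the standard.
  Not every element is met, so the grievant fails to carry Stage 1.
The analysis ends at Stage 1; the employer prevails.

stage 1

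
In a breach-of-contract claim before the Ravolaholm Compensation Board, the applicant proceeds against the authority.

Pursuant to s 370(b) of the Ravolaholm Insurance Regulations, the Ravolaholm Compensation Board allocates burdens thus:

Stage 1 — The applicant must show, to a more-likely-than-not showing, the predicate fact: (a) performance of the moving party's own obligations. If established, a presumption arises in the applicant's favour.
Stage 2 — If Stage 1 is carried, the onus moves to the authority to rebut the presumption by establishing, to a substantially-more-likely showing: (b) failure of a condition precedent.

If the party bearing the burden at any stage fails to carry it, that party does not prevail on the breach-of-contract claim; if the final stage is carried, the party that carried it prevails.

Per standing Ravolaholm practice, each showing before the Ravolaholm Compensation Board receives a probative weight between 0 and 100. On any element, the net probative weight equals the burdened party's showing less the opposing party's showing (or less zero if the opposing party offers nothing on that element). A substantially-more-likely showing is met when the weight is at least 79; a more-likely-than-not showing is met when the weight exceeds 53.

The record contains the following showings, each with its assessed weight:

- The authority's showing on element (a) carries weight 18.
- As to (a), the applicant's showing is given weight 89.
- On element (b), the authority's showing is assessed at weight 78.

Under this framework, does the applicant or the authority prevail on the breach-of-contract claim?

applicant

Stage 1 (applicant, a more-likely-than-not showing, weight exceeds 53): (a) net 89−18=71 > 53 — meets.
  The applicant carries Stage 1; the authority now bears the burden.
Stage 2 (authority, a substantially-more-likely showing, weight is at least 79): (b) 78 < 79 — fails.
  Not every element is met, so the authority fails to carry Stage 2.
The analysis ends at Stage 2; the applicant prevails.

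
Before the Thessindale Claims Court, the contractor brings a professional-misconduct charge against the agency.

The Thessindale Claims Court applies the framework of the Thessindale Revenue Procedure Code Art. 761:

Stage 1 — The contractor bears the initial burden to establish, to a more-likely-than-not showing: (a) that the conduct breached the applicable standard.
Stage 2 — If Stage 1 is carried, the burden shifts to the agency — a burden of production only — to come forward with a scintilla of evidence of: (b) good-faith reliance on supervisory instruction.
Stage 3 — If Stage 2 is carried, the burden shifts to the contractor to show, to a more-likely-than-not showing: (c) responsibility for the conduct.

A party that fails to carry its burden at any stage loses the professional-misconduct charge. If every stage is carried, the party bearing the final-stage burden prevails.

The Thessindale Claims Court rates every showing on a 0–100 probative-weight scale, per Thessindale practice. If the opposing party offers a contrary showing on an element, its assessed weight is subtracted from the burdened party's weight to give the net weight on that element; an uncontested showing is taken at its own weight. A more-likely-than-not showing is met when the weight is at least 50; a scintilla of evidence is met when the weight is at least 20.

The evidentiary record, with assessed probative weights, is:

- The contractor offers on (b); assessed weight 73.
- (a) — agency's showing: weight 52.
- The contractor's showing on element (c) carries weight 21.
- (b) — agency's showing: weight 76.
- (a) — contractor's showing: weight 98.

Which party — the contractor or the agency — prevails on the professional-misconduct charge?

agency

At Stage 1 the contractor must meet a more-likely-than-not showing (weight is at least 50): on (a) the weight is 98 less the opposing 52 gives net 46, < 50, so (a) does not meet the standard.
  The contractor does not carry Stage 1.
The agency prevails.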